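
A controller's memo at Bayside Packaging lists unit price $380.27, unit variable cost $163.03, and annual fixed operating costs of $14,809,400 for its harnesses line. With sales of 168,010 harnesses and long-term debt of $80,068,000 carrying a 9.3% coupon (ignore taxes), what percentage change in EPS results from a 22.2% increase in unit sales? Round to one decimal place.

Contribution at this volume is 168,010 × $217.24 = $36,498,492.40.
Operating income = contribution − fixed costs = $36,498,492.40 − $14,809,400 = $21,689,092.40.
Interest = $7,446,324.00, so EBIT − I = $14,242,768.40.
DCL = total CM / (EBIT − I) = $36,498,492.40 / $14,242,768.40 = 2.5626.
%ΔEPS = DCL × %ΔSales = 2.5626 × +22.2% = +56.9%.

+56.9%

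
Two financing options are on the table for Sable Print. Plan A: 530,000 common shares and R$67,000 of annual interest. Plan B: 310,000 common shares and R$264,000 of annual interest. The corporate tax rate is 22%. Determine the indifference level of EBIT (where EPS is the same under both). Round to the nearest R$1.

At indifference, (EBIT − 67,000)(1 − t)/530,000 = (EBIT − 264,000)(1 − t)/310,000.
Cancelling (1 − t) and cross-multiplying: 310,000·(EBIT − 67,000) = 530,000·(EBIT − 264,000).
Solving, EBIT = (264,000·530,000 − 67,000·310,000) / (530,000 − 310,000) = 119,150,000,000 / 220,000 = 541,590.91.

R$541,591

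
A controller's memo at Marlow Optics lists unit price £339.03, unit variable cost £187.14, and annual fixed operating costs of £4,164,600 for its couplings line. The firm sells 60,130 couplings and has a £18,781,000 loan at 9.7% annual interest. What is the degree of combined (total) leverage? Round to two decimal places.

2.90

Contribution at this volume is 60,130 × £151.89 = £9,133,145.70.
Operating income = contribution − fixed costs = £9,133,145.70 − £4,164,600 = £4,968,545.70. Interest = £1,821,757.00.
DOL = £9,133,145.70 ÷ £4,968,545.70 = 1.8382; DFL = £4,968,545.70 ÷ £3,146,788.70 = 1.5789.
Combined leverage = 1.8382 × 1.5789 = 2.9023.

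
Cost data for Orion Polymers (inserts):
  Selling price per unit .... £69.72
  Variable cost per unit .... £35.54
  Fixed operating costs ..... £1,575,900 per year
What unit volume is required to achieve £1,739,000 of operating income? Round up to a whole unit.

96,984 inserts

Each unit contributes £69.72 − £35.54 = £34.18.
Need Q such that Q × £34.18 − £1,575,900 = £1,739,000, i.e. Q = £3,314,900 / £34.18 = 96,983.62 → 96,984.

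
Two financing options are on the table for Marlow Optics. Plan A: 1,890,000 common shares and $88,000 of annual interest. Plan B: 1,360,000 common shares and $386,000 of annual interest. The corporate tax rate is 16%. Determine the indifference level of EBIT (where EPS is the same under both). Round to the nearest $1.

$1,150,679

Set EPS_A = EPS_B: (EBIT − $88,000)(1 − 0.16) ÷ 1,890,000 = (EBIT − $386,000)(1 − 0.16) ÷ 1,360,000.
The (1 − t) factor cancels: (EBIT − 88,000) × 1,360,000 = (EBIT − 386,000) × 1,890,000.
EBIT × (1,890,000 − 1,360,000) = 386,000 × 1,890,000 − 88,000 × 1,360,000 = 609,860,000,000, so EBIT = 609,860,000,000 ÷ 530,000 = 1,150,679.25.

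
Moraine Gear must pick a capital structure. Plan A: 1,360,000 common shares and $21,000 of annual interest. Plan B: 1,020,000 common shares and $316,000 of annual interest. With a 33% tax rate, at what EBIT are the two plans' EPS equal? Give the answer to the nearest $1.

$1,201,000

At indifference, (EBIT − 21,000)(1 − t)/1,360,000 = (EBIT − 316,000)(1 − t)/1,020,000.
Cancelling (1 − t) and cross-multiplying: 1,020,000·(EBIT − 21,000) = 1,360,000·(EBIT − 316,000).
Solving, EBIT = (316,000·1,360,000 − 21,000·1,020,000) / (1,360,000 − 1,020,000) = 408,340,000,000 / 340,000 = 1,201,000.00.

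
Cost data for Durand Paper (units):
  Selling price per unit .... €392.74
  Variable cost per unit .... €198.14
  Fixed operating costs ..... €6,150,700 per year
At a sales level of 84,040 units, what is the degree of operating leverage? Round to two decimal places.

At 84,040 units, contribution = 84,040 × €194.60 = €16,354,184.00.
Operating income = contribution − fixed costs = €16,354,184.00 − €6,150,700 = €10,203,484.00.
DOL = contribution ÷ EBIT = €16,354,184.00 ÷ €10,203,484.00 = 1.6028.

1.60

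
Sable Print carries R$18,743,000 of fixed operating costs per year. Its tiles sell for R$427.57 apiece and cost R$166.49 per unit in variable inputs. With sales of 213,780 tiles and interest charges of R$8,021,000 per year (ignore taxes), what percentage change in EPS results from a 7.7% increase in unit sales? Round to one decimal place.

+14.8%

Total contribution margin = 213,780 × R$261.08 = R$55,813,682.40.
EBIT = R$55,813,682.40 − R$18,743,000 = R$37,070,682.40.
Interest = R$8,021,000.00, so EBIT − I = R$29,049,682.40.
Degree of combined leverage = contribution ÷ (EBIT − I) = R$55,813,682.40 ÷ R$29,049,682.40 = 1.9213.
EPS therefore changes by 1.9213 × (+7.7%) = +14.8%.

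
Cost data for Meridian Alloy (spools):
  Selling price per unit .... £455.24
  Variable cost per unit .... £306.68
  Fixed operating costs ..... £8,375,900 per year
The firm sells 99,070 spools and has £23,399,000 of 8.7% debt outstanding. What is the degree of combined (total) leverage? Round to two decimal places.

Total contribution margin = 99,070 × £148.56 = £14,717,839.20.
Operating income = contribution − fixed costs = £14,717,839.20 − £8,375,900 = £6,341,939.20. Interest = £2,035,713.00.
DOL = £14,717,839.20 ÷ £6,341,939.20 = 2.3207; DFL = £6,341,939.20 ÷ £4,306,226.20 = 1.4727.
DCL = DOL × DFL = 2.3207 × 1.4727 = 3.4177.

3.42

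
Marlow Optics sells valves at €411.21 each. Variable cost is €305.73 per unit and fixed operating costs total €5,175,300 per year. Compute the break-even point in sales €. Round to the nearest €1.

Contribution margin per unit = €411.21 − €305.73 = €105.48, a CM ratio of €105.48 ÷ €411.21 = 0.2565.
Break-even sales = FC ÷ CM ratio = €5,175,300 × €411.21 / €105.48 = €20,175,722.

€20,175,722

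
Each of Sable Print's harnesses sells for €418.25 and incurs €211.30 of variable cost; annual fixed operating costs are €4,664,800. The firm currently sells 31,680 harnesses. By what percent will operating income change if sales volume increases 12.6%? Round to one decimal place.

+43.7%

Total contribution margin = 31,680 × €206.95 = €6,556,176.00.
Subtracting fixed costs: EBIT = €6,556,176.00 − €4,664,800 = €1,891,376.00.
DOL = contribution ÷ EBIT = €6,556,176.00 ÷ €1,891,376.00 = 3.4664.
%ΔEBIT = DOL × %ΔSales = 3.4664 × +12.6% = +43.7%.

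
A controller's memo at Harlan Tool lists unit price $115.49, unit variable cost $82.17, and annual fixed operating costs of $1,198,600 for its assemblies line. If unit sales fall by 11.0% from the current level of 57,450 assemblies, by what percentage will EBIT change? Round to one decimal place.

-29.4%

Total contribution margin = 57,450 × $33.32 = $1,914,234.00.
Subtracting fixed costs: EBIT = $1,914,234.00 − $1,198,600 = $715,634.00.
So DOL = total CM / EBIT = $1,914,234.00 / $715,634.00 = 2.6749.
So EBIT moves 2.6749 × (-11.0%) = -29.4%.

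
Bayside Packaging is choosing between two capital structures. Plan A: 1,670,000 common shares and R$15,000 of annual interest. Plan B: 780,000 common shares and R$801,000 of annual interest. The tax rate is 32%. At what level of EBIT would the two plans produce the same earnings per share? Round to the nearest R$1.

Set EPS_A = EPS_B: (EBIT − R$15,000)(1 − 0.32) ÷ 1,670,000 = (EBIT − R$801,000)(1 − 0.32) ÷ 780,000.
The (1 − t) factor cancels: (EBIT − 15,000) × 780,000 = (EBIT − 801,000) × 1,670,000.
Solving, EBIT = (801,000·1,670,000 − 15,000·780,000) / (1,670,000 − 780,000) = 1,325,970,000,000 / 890,000 = 1,489,853.93.

R$1,489,854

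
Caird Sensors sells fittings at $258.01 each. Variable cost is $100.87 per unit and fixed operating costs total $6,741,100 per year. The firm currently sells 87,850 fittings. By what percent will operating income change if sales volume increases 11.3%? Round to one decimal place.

At 87,850 units, contribution = 87,850 × $157.14 = $13,804,749.00.
Operating income = contribution − fixed costs = $13,804,749.00 − $6,741,100 = $7,063,649.00.
So DOL = total CM / EBIT = $13,804,749.00 / $7,063,649.00 = 1.9543.
So EBIT moves 1.9543 × (+11.3%) = +22.1%.

+22.1%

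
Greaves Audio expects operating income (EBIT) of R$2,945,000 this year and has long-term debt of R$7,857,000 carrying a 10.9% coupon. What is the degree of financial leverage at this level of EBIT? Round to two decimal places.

Interest = R$856,413.00.
Degree of financial leverage = EBIT / (EBIT − interest) = R$2,945,000 / R$2,088,587.00 = 1.4100.

1.41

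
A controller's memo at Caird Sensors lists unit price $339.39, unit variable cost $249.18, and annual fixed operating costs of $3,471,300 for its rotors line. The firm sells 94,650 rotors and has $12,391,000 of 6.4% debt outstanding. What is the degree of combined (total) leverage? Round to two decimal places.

2.00

At 94,650 units, contribution = 94,650 × $90.21 = $8,538,376.50.
Operating income = contribution − fixed costs = $8,538,376.50 − $3,471,300 = $5,067,076.50. Interest = $793,024.00, so EBIT − I = $4,274,052.50.
DCL = contribution ÷ (EBIT − I) = $8,538,376.50 ÷ $4,274,052.50 = 1.9977.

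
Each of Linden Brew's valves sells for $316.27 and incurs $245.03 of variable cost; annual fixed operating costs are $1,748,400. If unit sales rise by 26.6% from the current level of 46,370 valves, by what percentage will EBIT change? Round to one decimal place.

+56.5%

Total contribution margin = 46,370 × $71.24 = $3,303,398.80.
Operating income = contribution − fixed costs = $3,303,398.80 − $1,748,400 = $1,554,998.80.
Degree of operating leverage = $3,303,398.80 / $1,554,998.80 = 2.1244.
%ΔEBIT = DOL × %ΔSales = 2.1244 × +26.6% = +56.5%.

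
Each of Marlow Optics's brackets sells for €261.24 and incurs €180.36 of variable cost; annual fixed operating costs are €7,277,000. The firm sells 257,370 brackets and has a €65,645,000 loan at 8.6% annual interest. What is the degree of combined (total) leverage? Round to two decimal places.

2.64

At 257,370 units, contribution = 257,370 × €80.88 = €20,816,085.60.
EBIT = €20,816,085.60 − €7,277,000 = €13,539,085.60. Interest = €5,645,470.00, so EBIT − I = €7,893,615.60.
DCL = contribution ÷ (EBIT − I) = €20,816,085.60 ÷ €7,893,615.60 = 2.6371.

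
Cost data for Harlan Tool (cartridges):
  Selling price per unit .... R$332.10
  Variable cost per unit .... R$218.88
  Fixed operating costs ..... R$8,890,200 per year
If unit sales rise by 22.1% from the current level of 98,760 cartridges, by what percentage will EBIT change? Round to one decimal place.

At 98,760 units, contribution = 98,760 × R$113.22 = R$11,181,607.20.
EBIT = R$11,181,607.20 − R$8,890,200 = R$2,291,407.20.
So DOL = total CM / EBIT = R$11,181,607.20 / R$2,291,407.20 = 4.8798.
Operating income changes by 4.8798 × +22.1% = +107.8%.

+107.8%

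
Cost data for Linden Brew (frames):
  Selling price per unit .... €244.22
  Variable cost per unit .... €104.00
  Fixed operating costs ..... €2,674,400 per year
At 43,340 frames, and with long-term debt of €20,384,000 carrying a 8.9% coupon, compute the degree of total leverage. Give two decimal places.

At 43,340 units, contribution = 43,340 × €140.22 = €6,077,134.80.
Operating income = contribution − fixed costs = €6,077,134.80 − €2,674,400 = €3,402,734.80. Interest = €1,814,176.00.
DOL = €6,077,134.80 ÷ €3,402,734.80 = 1.7860; DFL = €3,402,734.80 ÷ €1,588,558.80 = 2.1420.
Combined leverage = 1.7860 × 2.1420 = 3.8256.

3.83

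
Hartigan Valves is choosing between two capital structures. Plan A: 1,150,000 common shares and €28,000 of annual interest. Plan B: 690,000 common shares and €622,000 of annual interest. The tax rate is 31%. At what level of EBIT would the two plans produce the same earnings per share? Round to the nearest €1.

€1,513,000

At indifference, (EBIT − 28,000)(1 − t)/1,150,000 = (EBIT − 622,000)(1 − t)/690,000.
Cancelling (1 − t) and cross-multiplying: 690,000·(EBIT − 28,000) = 1,150,000·(EBIT − 622,000).
EBIT × (1,150,000 − 690,000) = 622,000 × 1,150,000 − 28,000 × 690,000 = 695,980,000,000, so EBIT = 695,980,000,000 ÷ 460,000 = 1,513,000.00.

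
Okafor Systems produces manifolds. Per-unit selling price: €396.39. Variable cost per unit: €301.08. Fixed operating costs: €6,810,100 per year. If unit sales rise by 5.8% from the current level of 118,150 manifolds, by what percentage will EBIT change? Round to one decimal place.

+14.7%

Total contribution margin = 118,150 × €95.31 = €11,260,876.50.
Subtracting fixed costs: EBIT = €11,260,876.50 − €6,810,100 = €4,450,776.50.
DOL = contribution ÷ EBIT = €11,260,876.50 ÷ €4,450,776.50 = 2.5301.
So EBIT moves 2.5301 × (+5.8%) = +14.7%.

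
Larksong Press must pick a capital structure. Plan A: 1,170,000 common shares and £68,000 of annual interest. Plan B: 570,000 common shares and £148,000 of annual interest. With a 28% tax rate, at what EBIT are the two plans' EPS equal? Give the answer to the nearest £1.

£224,000

Set EPS_A = EPS_B: (EBIT − £68,000)(1 − 0.28) ÷ 1,170,000 = (EBIT − £148,000)(1 − 0.28) ÷ 570,000.
The (1 − t) factor cancels: (EBIT − 68,000) × 570,000 = (EBIT − 148,000) × 1,170,000.
Solving, EBIT = (148,000·1,170,000 − 68,000·570,000) / (1,170,000 − 570,000) = 134,400,000,000 / 600,000 = 224,000.00.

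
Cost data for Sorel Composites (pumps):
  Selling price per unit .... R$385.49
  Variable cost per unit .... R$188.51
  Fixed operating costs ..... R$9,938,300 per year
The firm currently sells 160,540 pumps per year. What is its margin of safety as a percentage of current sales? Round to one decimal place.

68.6%

Contribution margin per unit = R$385.49 − R$188.51 = R$196.98. Break-even units = R$9,938,300 ÷ R$196.98 = 50,453.35; break-even revenue = 50,453.35 × R$385.49 = R$19,449,260.16.
Current sales = 160,540 × R$385.49 = R$61,886,564.60.
Margin of safety = (R$61,886,564.60 − R$19,449,260.16) ÷ R$61,886,564.60 = 68.6%.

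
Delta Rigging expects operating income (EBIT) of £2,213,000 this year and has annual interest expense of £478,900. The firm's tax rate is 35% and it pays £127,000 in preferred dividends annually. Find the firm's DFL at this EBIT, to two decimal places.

Annual interest charges come to £478,900.00.
Preferred dividends grossed up pre-tax: £127,000 / (1 − 0.35) = £195,384.62.
DFL = EBIT ÷ [EBIT − I − D_p/(1−t)] = £2,213,000 ÷ [£2,213,000 − £478,900.00 − £195,384.62] = £2,213,000 ÷ £1,538,715.38 = 1.4382.

1.44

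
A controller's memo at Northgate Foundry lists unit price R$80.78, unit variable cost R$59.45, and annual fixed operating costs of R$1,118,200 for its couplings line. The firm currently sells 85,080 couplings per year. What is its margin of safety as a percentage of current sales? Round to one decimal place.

Unit CM = price − variable cost = R$80.78 − R$59.45 = R$21.33. Break-even units = R$1,118,200 ÷ R$21.33 = 52,423.82; break-even revenue = 52,423.82 × R$80.78 = R$4,234,795.87.
Actual sales revenue = 85,080 × R$80.78 = R$6,872,762.40.
Margin of safety = (R$6,872,762.40 − R$4,234,795.87) ÷ R$6,872,762.40 = 38.4%.

38.4%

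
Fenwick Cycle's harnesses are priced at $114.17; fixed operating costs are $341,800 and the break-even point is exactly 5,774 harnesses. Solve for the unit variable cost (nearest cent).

$54.97

At break-even, FC = Q × (P − VC), so P − VC = $341,800 ÷ 5,774 = $59.1964.
Variable cost per unit = $114.17 − $59.1964 = $54.97.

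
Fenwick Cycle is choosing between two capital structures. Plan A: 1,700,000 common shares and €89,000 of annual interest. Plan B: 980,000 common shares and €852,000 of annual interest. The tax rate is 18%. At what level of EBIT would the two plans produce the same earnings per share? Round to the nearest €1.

€1,890,528

At indifference, (EBIT − 89,000)(1 − t)/1,700,000 = (EBIT − 852,000)(1 − t)/980,000.
Cancelling (1 − t) and cross-multiplying: 980,000·(EBIT − 89,000) = 1,700,000·(EBIT − 852,000).
EBIT × (1,700,000 − 980,000) = 852,000 × 1,700,000 − 89,000 × 980,000 = 1,361,180,000,000, so EBIT = 1,361,180,000,000 ÷ 720,000 = 1,890,527.78.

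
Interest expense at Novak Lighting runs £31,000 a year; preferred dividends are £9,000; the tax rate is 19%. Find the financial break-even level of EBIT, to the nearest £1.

£42,111

Grossing the preferred dividend up to pre-tax terms: £9,000 / (1 − 0.19) = £11,111.11.
Financial break-even EBIT = interest + D_p ÷ (1 − t) = £31,000 + £11,111.11 = £42,111.11.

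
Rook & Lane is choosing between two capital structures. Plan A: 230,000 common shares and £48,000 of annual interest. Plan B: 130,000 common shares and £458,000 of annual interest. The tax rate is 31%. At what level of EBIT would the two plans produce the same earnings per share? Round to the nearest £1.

At indifference, (EBIT − 48,000)(1 − t)/230,000 = (EBIT − 458,000)(1 − t)/130,000.
The (1 − t) factor cancels: (EBIT − 48,000) × 130,000 = (EBIT − 458,000) × 230,000.
EBIT × (230,000 − 130,000) = 458,000 × 230,000 − 48,000 × 130,000 = 99,100,000,000, so EBIT = 99,100,000,000 ÷ 100,000 = 991,000.00.

£991,000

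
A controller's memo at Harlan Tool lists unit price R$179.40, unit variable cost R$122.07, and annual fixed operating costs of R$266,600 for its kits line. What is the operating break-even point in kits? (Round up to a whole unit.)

Each unit contributes R$179.40 − R$122.07 = R$57.33.
Break-even Q = R$266,600 / R$57.33 = 4,650.27 → 4,651 kits.

4,651 kits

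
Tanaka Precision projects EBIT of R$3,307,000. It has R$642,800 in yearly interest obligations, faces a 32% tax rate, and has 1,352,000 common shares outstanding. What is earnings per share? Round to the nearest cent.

Interest = R$642,800.00, so EBT = R$3,307,000 − R$642,800.00 = R$2,664,200.00.
Net income = R$2,664,200.00 × (1 − 0.32) = R$1,811,656.00.
Per share: R$1,811,656.00 / 1,352,000 shares = R$1.34.

R$1.34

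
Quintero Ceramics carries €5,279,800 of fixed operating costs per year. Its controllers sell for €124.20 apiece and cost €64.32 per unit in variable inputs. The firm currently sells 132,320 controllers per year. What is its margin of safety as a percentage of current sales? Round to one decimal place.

Each unit contributes €124.20 − €64.32 = €59.88. Break-even units = €5,279,800 ÷ €59.88 = 88,173.01; break-even revenue = 88,173.01 × €124.20 = €10,951,088.18.
Current sales = 132,320 × €124.20 = €16,434,144.00.
Margin of safety = (€16,434,144.00 − €10,951,088.18) ÷ €16,434,144.00 = 33.4%.

33.4%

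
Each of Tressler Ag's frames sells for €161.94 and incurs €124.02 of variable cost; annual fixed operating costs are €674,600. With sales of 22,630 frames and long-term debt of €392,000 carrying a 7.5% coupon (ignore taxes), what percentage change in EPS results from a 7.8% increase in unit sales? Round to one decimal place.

+43.4%

Total contribution margin = 22,630 × €37.92 = €858,129.60.
Subtracting fixed costs: EBIT = €858,129.60 − €674,600 = €183,529.60.
After interest of €29,400.00, pre-tax earnings = €154,129.60.
Degree of combined leverage = contribution ÷ (EBIT − I) = €858,129.60 ÷ €154,129.60 = 5.5676.
EPS therefore changes by 5.5676 × (+7.8%) = +43.4%.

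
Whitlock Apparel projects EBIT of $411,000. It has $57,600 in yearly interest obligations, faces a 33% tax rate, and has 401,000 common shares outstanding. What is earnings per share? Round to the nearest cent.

Interest = $57,600.00, so EBT = $411,000 − $57,600.00 = $353,400.00.
After tax at 33%: net income = $353,400.00 × 0.67 = $236,778.00.
Per share: $236,778.00 / 401,000 shares = $0.59.

$0.59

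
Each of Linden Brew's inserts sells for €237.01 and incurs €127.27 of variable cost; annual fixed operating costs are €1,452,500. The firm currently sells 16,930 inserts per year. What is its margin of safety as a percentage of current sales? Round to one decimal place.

Contribution margin per unit = €237.01 − €127.27 = €109.74. Break-even units = €1,452,500 ÷ €109.74 = 13,235.83; break-even revenue = 13,235.83 × €237.01 = €3,137,024.10.
Actual sales revenue = 16,930 × €237.01 = €4,012,579.30.
Margin of safety = (€4,012,579.30 − €3,137,024.10) ÷ €4,012,579.30 = 21.8%.

21.8%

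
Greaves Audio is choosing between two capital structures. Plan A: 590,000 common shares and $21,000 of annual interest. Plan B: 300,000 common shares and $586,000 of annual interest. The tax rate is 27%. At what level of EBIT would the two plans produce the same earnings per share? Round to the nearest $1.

At indifference, (EBIT − 21,000)(1 − t)/590,000 = (EBIT − 586,000)(1 − t)/300,000.
Cancelling (1 − t) and cross-multiplying: 300,000·(EBIT − 21,000) = 590,000·(EBIT − 586,000).
Solving, EBIT = (586,000·590,000 − 21,000·300,000) / (590,000 − 300,000) = 339,440,000,000 / 290,000 = 1,170,482.76.

$1,170,483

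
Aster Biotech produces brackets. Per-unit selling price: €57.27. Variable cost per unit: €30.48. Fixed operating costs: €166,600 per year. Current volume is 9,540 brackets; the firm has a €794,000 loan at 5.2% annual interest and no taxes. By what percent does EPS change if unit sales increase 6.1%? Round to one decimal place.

+32.7%

Contribution at this volume is 9,540 × €26.79 = €255,576.60.
EBIT = €255,576.60 − €166,600 = €88,976.60.
After interest of €41,288.00, pre-tax earnings = €47,688.60.
DCL = total CM / (EBIT − I) = €255,576.60 / €47,688.60 = 5.3593.
%ΔEPS = DCL × %ΔSales = 5.3593 × +6.1% = +32.7%.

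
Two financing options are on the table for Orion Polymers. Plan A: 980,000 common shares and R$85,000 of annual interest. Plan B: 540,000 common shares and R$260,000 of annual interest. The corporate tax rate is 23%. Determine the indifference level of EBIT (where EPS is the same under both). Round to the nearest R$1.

R$474,773

At indifference, (EBIT − 85,000)(1 − t)/980,000 = (EBIT − 260,000)(1 − t)/540,000.
The (1 − t) factor cancels: (EBIT − 85,000) × 540,000 = (EBIT − 260,000) × 980,000.
EBIT × (980,000 − 540,000) = 260,000 × 980,000 − 85,000 × 540,000 = 208,900,000,000, so EBIT = 208,900,000,000 ÷ 440,000 = 474,772.73.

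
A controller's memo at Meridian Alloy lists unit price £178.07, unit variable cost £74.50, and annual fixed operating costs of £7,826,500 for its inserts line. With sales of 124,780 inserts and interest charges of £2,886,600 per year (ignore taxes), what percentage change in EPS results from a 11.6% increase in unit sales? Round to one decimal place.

Contribution at this volume is 124,780 × £103.57 = £12,923,464.60.
Subtracting fixed costs: EBIT = £12,923,464.60 − £7,826,500 = £5,096,964.60.
After interest of £2,886,600.00, pre-tax earnings = £2,210,364.60.
DCL = total CM / (EBIT − I) = £12,923,464.60 / £2,210,364.60 = 5.8468.
EPS therefore changes by 5.8468 × (+11.6%) = +67.8%.

+67.8%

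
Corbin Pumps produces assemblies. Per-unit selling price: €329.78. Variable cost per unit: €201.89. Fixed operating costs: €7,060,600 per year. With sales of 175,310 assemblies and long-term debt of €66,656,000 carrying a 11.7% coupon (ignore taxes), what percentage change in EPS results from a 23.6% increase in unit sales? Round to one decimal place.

+70.0%

Contribution at this volume is 175,310 × €127.89 = €22,420,395.90.
EBIT = €22,420,395.90 − €7,060,600 = €15,359,795.90.
Interest = €7,798,752.00, so EBIT − I = €7,561,043.90.
DCL = total CM / (EBIT − I) = €22,420,395.90 / €7,561,043.90 = 2.9653.
%ΔEPS = DCL × %ΔSales = 2.9653 × +23.6% = +70.0%.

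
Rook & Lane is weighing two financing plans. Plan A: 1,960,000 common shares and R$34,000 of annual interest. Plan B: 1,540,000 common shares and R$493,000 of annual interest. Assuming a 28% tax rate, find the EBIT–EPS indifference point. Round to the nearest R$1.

At indifference, (EBIT − 34,000)(1 − t)/1,960,000 = (EBIT − 493,000)(1 − t)/1,540,000.
Cancelling (1 − t) and cross-multiplying: 1,540,000·(EBIT − 34,000) = 1,960,000·(EBIT − 493,000).
EBIT × (1,960,000 − 1,540,000) = 493,000 × 1,960,000 − 34,000 × 1,540,000 = 913,920,000,000, so EBIT = 913,920,000,000 ÷ 420,000 = 2,176,000.00.

R$2,176,000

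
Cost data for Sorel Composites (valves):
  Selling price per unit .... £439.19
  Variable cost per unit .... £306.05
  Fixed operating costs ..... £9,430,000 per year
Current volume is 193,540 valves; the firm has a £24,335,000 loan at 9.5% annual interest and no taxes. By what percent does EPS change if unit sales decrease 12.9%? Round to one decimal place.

Total contribution margin = 193,540 × £133.14 = £25,767,915.60.
Subtracting fixed costs: EBIT = £25,767,915.60 − £9,430,000 = £16,337,915.60.
After interest of £2,311,825.00, pre-tax earnings = £14,026,090.60.
Degree of combined leverage = contribution ÷ (EBIT − I) = £25,767,915.60 ÷ £14,026,090.60 = 1.8371.
EPS therefore changes by 1.8371 × (-12.9%) = -23.7%.

-23.7%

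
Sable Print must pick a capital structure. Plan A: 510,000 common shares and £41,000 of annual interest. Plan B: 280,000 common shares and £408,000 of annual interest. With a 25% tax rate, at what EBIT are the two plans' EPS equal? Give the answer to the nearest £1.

At indifference, (EBIT − 41,000)(1 − t)/510,000 = (EBIT − 408,000)(1 − t)/280,000.
Cancelling (1 − t) and cross-multiplying: 280,000·(EBIT − 41,000) = 510,000·(EBIT − 408,000).
EBIT × (510,000 − 280,000) = 408,000 × 510,000 − 41,000 × 280,000 = 196,600,000,000, so EBIT = 196,600,000,000 ÷ 230,000 = 854,782.61.

£854,783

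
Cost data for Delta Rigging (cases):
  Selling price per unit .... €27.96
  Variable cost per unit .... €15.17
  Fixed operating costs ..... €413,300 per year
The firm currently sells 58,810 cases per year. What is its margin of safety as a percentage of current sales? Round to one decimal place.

Unit CM = price − variable cost = €27.96 − €15.17 = €12.79. Break-even units = €413,300 ÷ €12.79 = 32,314.31; break-even revenue = 32,314.31 × €27.96 = €903,508.05.
Current sales = 58,810 × €27.96 = €1,644,327.60.
Margin of safety = (€1,644,327.60 − €903,508.05) ÷ €1,644,327.60 = 45.1%.

45.1%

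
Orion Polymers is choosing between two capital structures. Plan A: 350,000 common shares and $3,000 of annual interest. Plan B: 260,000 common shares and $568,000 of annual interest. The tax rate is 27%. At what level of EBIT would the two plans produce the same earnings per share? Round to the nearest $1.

$2,200,222

Set EPS_A = EPS_B: (EBIT − $3,000)(1 − 0.27) ÷ 350,000 = (EBIT − $568,000)(1 − 0.27) ÷ 260,000.
Cancelling (1 − t) and cross-multiplying: 260,000·(EBIT − 3,000) = 350,000·(EBIT − 568,000).
EBIT × (350,000 − 260,000) = 568,000 × 350,000 − 3,000 × 260,000 = 198,020,000,000, so EBIT = 198,020,000,000 ÷ 90,000 = 2,200,222.22.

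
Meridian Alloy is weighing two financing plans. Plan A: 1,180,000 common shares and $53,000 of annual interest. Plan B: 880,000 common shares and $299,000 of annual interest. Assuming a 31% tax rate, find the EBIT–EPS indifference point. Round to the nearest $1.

$1,020,600

At indifference, (EBIT − 53,000)(1 − t)/1,180,000 = (EBIT − 299,000)(1 − t)/880,000.
The (1 − t) factor cancels: (EBIT − 53,000) × 880,000 = (EBIT − 299,000) × 1,180,000.
EBIT × (1,180,000 − 880,000) = 299,000 × 1,180,000 − 53,000 × 880,000 = 306,180,000,000, so EBIT = 306,180,000,000 ÷ 300,000 = 1,020,600.00.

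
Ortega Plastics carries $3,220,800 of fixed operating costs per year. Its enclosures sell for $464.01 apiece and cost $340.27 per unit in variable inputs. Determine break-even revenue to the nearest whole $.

$12,077,610

Contribution margin per unit = $464.01 − $340.27 = $123.74, a CM ratio of $123.74 ÷ $464.01 = 0.2667.
Break-even sales = FC ÷ CM ratio = $3,220,800 × $464.01 / $123.74 = $12,077,610.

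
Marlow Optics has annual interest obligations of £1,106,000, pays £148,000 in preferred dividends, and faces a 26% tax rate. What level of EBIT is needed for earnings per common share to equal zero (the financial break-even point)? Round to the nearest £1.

Preferred dividends are paid after tax, so their pre-tax equivalent is £148,000 ÷ (1 − 0.26) = £200,000.00.
Financial break-even EBIT = interest + D_p ÷ (1 − t) = £1,106,000 + £200,000.00 = £1,306,000.00.

£1,306,000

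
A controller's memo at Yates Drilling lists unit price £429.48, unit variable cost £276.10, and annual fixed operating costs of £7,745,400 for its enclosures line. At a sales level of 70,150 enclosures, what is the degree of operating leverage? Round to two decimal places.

Total contribution margin = 70,150 × £153.38 = £10,759,607.00.
EBIT = £10,759,607.00 − £7,745,400 = £3,014,207.00.
So DOL = total CM / EBIT = £10,759,607.00 / £3,014,207.00 = 3.5696.

3.57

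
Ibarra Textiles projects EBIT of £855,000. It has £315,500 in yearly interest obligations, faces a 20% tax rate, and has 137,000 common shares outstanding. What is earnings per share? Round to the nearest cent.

£3.15

Pre-tax income = £855,000 − £315,500.00 = £539,500.00.
Net income = £539,500.00 × (1 − 0.20) = £431,600.00.
Per share: £431,600.00 / 137,000 shares = £3.15.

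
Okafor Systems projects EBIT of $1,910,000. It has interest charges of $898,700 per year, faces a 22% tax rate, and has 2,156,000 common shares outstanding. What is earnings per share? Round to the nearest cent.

$0.37

Interest = $898,700.00, so EBT = $1,910,000 − $898,700.00 = $1,011,300.00.
Net income = $1,011,300.00 × (1 − 0.22) = $788,814.00.
Per share: $788,814.00 / 2,156,000 shares = $0.37.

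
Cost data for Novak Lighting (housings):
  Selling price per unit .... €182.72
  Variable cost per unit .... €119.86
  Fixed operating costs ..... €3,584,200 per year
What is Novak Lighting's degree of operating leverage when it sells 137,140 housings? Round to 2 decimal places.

Contribution at this volume is 137,140 × €62.86 = €8,620,620.40.
Subtracting fixed costs: EBIT = €8,620,620.40 − €3,584,200 = €5,036,420.40.
Degree of operating leverage = €8,620,620.40 / €5,036,420.40 = 1.7117.

1.71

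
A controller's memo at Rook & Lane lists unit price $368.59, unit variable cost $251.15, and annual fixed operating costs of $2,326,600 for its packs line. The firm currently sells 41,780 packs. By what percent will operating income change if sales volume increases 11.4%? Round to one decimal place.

+21.7%

Total contribution margin = 41,780 × $117.44 = $4,906,643.20.
Subtracting fixed costs: EBIT = $4,906,643.20 − $2,326,600 = $2,580,043.20.
Degree of operating leverage = $4,906,643.20 / $2,580,043.20 = 1.9018.
%ΔEBIT = DOL × %ΔSales = 1.9018 × +11.4% = +21.7%.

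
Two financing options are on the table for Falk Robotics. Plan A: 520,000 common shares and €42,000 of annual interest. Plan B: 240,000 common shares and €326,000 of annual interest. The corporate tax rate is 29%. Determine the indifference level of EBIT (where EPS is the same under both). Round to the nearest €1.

Set EPS_A = EPS_B: (EBIT − €42,000)(1 − 0.29) ÷ 520,000 = (EBIT − €326,000)(1 − 0.29) ÷ 240,000.
The (1 − t) factor cancels: (EBIT − 42,000) × 240,000 = (EBIT − 326,000) × 520,000.
Solving, EBIT = (326,000·520,000 − 42,000·240,000) / (520,000 − 240,000) = 159,440,000,000 / 280,000 = 569,428.57.

€569,429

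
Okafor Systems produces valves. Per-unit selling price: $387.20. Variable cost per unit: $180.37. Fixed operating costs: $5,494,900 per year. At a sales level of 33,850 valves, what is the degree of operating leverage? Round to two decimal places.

4.65

Contribution at this volume is 33,850 × $206.83 = $7,001,195.50.
EBIT = $7,001,195.50 − $5,494,900 = $1,506,295.50.
Degree of operating leverage = $7,001,195.50 / $1,506,295.50 = 4.6480.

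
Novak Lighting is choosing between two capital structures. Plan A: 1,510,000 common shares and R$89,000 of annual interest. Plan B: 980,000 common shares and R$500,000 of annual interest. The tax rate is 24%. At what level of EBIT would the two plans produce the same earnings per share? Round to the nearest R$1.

R$1,259,962

Set EPS_A = EPS_B: (EBIT − R$89,000)(1 − 0.24) ÷ 1,510,000 = (EBIT − R$500,000)(1 − 0.24) ÷ 980,000.
Cancelling (1 − t) and cross-multiplying: 980,000·(EBIT − 89,000) = 1,510,000·(EBIT − 500,000).
Solving, EBIT = (500,000·1,510,000 − 89,000·980,000) / (1,510,000 − 980,000) = 667,780,000,000 / 530,000 = 1,259,962.26.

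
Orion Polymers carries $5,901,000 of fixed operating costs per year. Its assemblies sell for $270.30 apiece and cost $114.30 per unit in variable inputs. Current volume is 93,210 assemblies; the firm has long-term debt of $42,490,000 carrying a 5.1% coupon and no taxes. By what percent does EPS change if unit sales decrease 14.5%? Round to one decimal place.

-32.6%

Contribution at this volume is 93,210 × $156.00 = $14,540,760.00.
EBIT = $14,540,760.00 − $5,901,000 = $8,639,760.00.
Interest = $2,166,990.00, so EBIT − I = $6,472,770.00.
Degree of combined leverage = contribution ÷ (EBIT − I) = $14,540,760.00 ÷ $6,472,770.00 = 2.2465.
EPS therefore changes by 2.2465 × (-14.5%) = -32.6%.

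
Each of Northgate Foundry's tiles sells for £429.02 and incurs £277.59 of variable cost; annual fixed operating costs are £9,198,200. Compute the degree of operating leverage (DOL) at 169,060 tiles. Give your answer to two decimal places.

1.56

At 169,060 units, contribution = 169,060 × £151.43 = £25,600,755.80.
Subtracting fixed costs: EBIT = £25,600,755.80 − £9,198,200 = £16,402,555.80.
DOL = contribution ÷ EBIT = £25,600,755.80 ÷ £16,402,555.80 = 1.5608.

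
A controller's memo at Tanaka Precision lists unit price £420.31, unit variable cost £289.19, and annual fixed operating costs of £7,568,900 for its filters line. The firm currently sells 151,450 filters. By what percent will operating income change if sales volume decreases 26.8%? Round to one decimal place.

Total contribution margin = 151,450 × £131.12 = £19,858,124.00.
Operating income = contribution − fixed costs = £19,858,124.00 − £7,568,900 = £12,289,224.00.
Degree of operating leverage = £19,858,124.00 / £12,289,224.00 = 1.6159.
Operating income changes by 1.6159 × -26.8% = -43.3%.

-43.3%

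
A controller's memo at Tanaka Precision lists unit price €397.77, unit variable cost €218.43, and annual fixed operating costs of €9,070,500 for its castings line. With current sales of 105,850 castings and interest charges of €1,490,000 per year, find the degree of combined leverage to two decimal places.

2.25

At 105,850 units, contribution = 105,850 × €179.34 = €18,983,139.00.
EBIT = €18,983,139.00 − €9,070,500 = €9,912,639.00. Interest = €1,490,000.00.
DOL = €18,983,139.00 ÷ €9,912,639.00 = 1.9150; DFL = €9,912,639.00 ÷ €8,422,639.00 = 1.1769.
DCL = DOL × DFL = 1.9150 × 1.1769 = 2.2538.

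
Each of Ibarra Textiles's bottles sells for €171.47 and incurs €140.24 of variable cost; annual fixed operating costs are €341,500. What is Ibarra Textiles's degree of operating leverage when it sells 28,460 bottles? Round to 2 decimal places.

1.62

At 28,460 units, contribution = 28,460 × €31.23 = €888,805.80.
EBIT = €888,805.80 − €341,500 = €547,305.80.
So DOL = total CM / EBIT = €888,805.80 / €547,305.80 = 1.6240.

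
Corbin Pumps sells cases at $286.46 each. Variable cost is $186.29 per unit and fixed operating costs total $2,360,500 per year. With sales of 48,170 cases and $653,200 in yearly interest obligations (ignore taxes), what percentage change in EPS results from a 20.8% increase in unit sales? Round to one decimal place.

+55.4%

At 48,170 units, contribution = 48,170 × $100.17 = $4,825,188.90.
EBIT = $4,825,188.90 − $2,360,500 = $2,464,688.90.
Interest = $653,200.00, so EBIT − I = $1,811,488.90.
Degree of combined leverage = contribution ÷ (EBIT − I) = $4,825,188.90 ÷ $1,811,488.90 = 2.6637.
%ΔEPS = DCL × %ΔSales = 2.6637 × +20.8% = +55.4%.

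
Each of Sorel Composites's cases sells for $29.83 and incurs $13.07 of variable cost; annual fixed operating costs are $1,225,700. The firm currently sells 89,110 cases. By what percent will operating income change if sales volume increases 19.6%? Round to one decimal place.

+109.3%

Contribution at this volume is 89,110 × $16.76 = $1,493,483.60.
Operating income = contribution − fixed costs = $1,493,483.60 − $1,225,700 = $267,783.60.
DOL = contribution ÷ EBIT = $1,493,483.60 ÷ $267,783.60 = 5.5772.
Operating income changes by 5.5772 × +19.6% = +109.3%.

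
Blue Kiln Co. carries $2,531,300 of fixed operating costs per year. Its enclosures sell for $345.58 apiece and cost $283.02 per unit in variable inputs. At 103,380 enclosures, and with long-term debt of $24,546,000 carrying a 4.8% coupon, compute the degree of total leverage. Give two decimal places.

2.35

Contribution at this volume is 103,380 × $62.56 = $6,467,452.80.
Operating income = contribution − fixed costs = $6,467,452.80 − $2,531,300 = $3,936,152.80. Interest = $1,178,208.00.
DOL = $6,467,452.80 ÷ $3,936,152.80 = 1.6431; DFL = $3,936,152.80 ÷ $2,757,944.80 = 1.4272.
Combined leverage = 1.6431 × 1.4272 = 2.3450.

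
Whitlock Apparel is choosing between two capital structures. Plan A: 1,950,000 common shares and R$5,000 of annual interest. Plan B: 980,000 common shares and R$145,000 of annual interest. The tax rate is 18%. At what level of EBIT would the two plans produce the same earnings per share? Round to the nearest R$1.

R$286,443

Set EPS_A = EPS_B: (EBIT − R$5,000)(1 − 0.18) ÷ 1,950,000 = (EBIT − R$145,000)(1 − 0.18) ÷ 980,000.
Cancelling (1 − t) and cross-multiplying: 980,000·(EBIT − 5,000) = 1,950,000·(EBIT − 145,000).
Solving, EBIT = (145,000·1,950,000 − 5,000·980,000) / (1,950,000 − 980,000) = 277,850,000,000 / 970,000 = 286,443.30.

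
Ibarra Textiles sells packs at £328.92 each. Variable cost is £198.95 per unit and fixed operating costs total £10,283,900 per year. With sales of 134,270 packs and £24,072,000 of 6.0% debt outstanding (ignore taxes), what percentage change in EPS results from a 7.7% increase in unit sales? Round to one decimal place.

+23.5%

At 134,270 units, contribution = 134,270 × £129.97 = £17,451,071.90.
EBIT = £17,451,071.90 − £10,283,900 = £7,167,171.90.
Interest = £1,444,320.00, so EBIT − I = £5,722,851.90.
Degree of combined leverage = contribution ÷ (EBIT − I) = £17,451,071.90 ÷ £5,722,851.90 = 3.0494.
%ΔEPS = DCL × %ΔSales = 3.0494 × +7.7% = +23.5%.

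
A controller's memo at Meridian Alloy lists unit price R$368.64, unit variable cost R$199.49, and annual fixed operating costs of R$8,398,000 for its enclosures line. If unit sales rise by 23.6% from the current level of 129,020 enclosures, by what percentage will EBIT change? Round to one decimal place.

+38.4%

At 129,020 units, contribution = 129,020 × R$169.15 = R$21,823,733.00.
Subtracting fixed costs: EBIT = R$21,823,733.00 − R$8,398,000 = R$13,425,733.00.
Degree of operating leverage = R$21,823,733.00 / R$13,425,733.00 = 1.6255.
%ΔEBIT = DOL × %ΔSales = 1.6255 × +23.6% = +38.4%.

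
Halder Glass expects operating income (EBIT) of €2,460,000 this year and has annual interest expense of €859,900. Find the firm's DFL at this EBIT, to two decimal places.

1.54

Annual interest charges come to €859,900.00.
Degree of financial leverage = EBIT / (EBIT − interest) = €2,460,000 / €1,600,100.00 = 1.5374.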